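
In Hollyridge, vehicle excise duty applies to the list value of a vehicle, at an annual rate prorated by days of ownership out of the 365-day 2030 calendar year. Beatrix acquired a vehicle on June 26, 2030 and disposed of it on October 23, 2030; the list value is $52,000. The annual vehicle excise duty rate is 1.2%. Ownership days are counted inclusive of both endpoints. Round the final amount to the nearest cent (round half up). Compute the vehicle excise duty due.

$205.15

Days held (June 26 – October 23, 2030): 120 out of 365
Tax = $52,000 × 1.2% × 120/365 = $205.1507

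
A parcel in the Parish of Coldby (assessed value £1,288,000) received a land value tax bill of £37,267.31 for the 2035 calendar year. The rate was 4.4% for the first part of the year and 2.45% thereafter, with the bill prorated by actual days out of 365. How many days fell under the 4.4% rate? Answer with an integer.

83 days

Let d = days at the first rate; then 365 − d days at the second rate.
£1,288,000 × [4.4%·d + 2.45%·(365−d)] / 365 = £37,267.31
Solving gives d = 83, so the new rate took effect on March 25, 2035.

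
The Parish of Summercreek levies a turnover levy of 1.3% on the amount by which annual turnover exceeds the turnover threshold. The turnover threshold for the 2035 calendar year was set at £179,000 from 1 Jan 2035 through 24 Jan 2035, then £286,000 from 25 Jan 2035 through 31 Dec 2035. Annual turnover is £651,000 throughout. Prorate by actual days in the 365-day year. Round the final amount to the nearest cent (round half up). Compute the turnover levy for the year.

£4,836.46

1 Jan – 24 Jan 2035: 24 days, exemption £179,000 → (£651,000 − £179,000) × 1.3% × 24/365 = £403.4630
25 Jan – 31 Dec 2035: 341 days, exemption £286,000 → (£651,000 − £286,000) × 1.3% × 341/365 = £4,433.0000
Total = £4,836.4630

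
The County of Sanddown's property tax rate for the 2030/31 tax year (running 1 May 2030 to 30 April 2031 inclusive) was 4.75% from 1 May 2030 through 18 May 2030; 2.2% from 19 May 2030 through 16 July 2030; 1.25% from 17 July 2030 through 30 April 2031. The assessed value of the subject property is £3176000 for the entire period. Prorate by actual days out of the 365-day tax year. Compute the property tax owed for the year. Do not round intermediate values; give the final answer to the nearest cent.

£50058.98

1 May – 18 May 2030: 18 days at 4.75% → £3176000 × 4.75% × 18/365 = £7439.6712
19 May – 16 July 2030: 59 days at 2.2% → £3176000 × 2.2% × 59/365 = £11294.3781
17 July 2030 – 30 April 2031: 288 days at 1.25% → £3176000 × 1.25% × 288/365 = £31324.9315
Total = £50058.9808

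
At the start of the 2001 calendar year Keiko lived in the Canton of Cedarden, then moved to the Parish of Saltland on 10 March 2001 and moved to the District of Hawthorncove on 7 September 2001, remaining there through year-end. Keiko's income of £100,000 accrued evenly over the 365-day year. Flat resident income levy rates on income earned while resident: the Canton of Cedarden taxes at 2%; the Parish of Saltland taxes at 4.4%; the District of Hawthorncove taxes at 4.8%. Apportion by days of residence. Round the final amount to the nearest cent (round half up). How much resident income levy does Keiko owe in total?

£4,080.00

The Canton of Cedarden, 1 January – 9 March 2001: 68 days → £100,000 × 2% × 68/365 = £372.6027
The Parish of Saltland, 10 March – 6 September 2001: 181 days → £100,000 × 4.4% × 181/365 = £2,181.9178
The District of Hawthorncove, 7 September – 31 December 2001: 116 days → £100,000 × 4.8% × 116/365 = £1,525.4795
Total = £4,080.0000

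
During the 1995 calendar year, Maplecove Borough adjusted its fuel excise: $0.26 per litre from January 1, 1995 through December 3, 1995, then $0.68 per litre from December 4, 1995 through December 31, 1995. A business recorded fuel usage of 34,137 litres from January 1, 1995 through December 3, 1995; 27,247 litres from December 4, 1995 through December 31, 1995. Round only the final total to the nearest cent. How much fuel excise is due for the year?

January 1 – December 3, 1995: 34,137 litres at $0.26/litre → $8,875.62
December 4 – December 31, 1995: 27,247 litres at $0.68/litre → $18,527.96

$27,403.58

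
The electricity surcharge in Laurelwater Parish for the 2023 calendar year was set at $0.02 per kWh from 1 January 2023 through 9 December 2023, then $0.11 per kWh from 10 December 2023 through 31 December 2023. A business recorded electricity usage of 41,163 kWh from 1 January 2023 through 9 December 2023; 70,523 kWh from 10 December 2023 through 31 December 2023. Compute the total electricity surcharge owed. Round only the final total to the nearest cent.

1 January – 9 December 2023: 41,163 kWh at $0.02/kWh → $823.26
10 December – 31 December 2023: 70,523 kWh at $0.11/kWh → $7,757.53

$8,580.79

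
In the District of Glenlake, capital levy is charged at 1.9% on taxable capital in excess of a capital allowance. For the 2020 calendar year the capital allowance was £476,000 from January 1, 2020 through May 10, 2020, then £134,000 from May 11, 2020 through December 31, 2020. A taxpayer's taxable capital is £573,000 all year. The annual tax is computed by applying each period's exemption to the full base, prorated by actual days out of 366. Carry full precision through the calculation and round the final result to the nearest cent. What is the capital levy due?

January 1 – May 10, 2020: 131 days, exemption £476,000 → (£573,000 − £476,000) × 1.9% × 131/366 = £659.6530
May 11 – December 31, 2020: 235 days, exemption £134,000 → (£573,000 − £134,000) × 1.9% × 235/366 = £5,355.5601
Total = £6,015.2131

£6,015.21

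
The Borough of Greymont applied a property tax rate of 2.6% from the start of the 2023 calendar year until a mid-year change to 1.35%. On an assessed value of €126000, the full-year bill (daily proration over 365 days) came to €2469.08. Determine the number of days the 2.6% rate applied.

178 days

Let d = days at the first rate; then 365 − d days at the second rate.
€126000 × [2.6%·d + 1.35%·(365−d)] / 365 = €2469.08
Solving gives d = 178, so the new rate took effect on 28 June 2023.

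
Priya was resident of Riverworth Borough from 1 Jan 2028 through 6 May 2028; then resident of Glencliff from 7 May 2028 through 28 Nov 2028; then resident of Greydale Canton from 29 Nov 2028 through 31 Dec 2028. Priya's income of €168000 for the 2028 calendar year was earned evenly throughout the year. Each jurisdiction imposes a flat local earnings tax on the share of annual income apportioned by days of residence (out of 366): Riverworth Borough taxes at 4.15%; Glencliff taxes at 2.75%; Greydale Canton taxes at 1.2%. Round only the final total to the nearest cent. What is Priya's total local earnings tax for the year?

Riverworth Borough, 1 Jan – 6 May 2028: 127 days → €168000 × 4.15% × 127/366 = €2419.2459
Glencliff, 7 May – 28 Nov 2028: 206 days → €168000 × 2.75% × 206/366 = €2600.3279
Greydale Canton, 29 Nov – 31 Dec 2028: 33 days → €168000 × 1.2% × 33/366 = €181.7705
Total = €5201.3443

€5201.34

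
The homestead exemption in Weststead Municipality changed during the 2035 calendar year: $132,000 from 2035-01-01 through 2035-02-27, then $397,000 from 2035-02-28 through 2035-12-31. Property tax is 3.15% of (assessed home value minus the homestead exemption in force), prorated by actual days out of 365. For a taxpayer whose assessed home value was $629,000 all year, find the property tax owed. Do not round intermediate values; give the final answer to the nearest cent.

$8,634.45

2035-01-01 to 2035-02-27: 58 days, exemption $132,000 → ($629,000 − $132,000) × 3.15% × 58/365 = $2,487.7233
2035-02-28 to 2035-12-31: 307 days, exemption $397,000 → ($629,000 − $397,000) × 3.15% × 307/365 = $6,146.7288
Total = $8,634.4521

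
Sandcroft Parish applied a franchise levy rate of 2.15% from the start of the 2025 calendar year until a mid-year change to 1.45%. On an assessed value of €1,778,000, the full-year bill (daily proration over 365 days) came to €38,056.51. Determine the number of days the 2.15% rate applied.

360 days

Let d = days at the first rate; then 365 − d days at the second rate.
€1,778,000 × [2.15%·d + 1.45%·(365−d)] / 365 = €38,056.51
Solving gives d = 360, so the new rate took effect on 27 Dec 2025.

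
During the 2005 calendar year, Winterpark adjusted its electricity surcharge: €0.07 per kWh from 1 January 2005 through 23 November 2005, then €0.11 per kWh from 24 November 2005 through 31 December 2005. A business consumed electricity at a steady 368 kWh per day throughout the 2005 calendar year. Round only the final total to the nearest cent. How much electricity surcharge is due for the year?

1 January – 23 November 2005: 327 days × 368 kWh/day = 120,336 kWh at €0.07/kWh → €8,423.52
24 November – 31 December 2005: 38 days × 368 kWh/day = 13,984 kWh at €0.11/kWh → €1,538.24

€9,961.76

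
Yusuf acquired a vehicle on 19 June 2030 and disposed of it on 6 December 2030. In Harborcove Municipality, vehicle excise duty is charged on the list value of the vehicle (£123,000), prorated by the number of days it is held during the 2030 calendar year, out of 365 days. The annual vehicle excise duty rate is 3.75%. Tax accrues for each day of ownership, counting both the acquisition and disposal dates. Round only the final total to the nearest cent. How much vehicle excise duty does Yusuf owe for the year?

£2,160.92

Days held (19 June – 6 December 2030): 171 out of 365
Tax = £123,000 × 3.75% × 171/365 = £2,160.9247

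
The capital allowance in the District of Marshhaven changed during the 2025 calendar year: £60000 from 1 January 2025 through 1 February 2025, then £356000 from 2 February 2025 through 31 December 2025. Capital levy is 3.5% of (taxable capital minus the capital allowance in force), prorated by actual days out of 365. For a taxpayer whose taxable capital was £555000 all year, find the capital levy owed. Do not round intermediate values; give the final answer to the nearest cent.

£7873.27

1 January – 1 February 2025: 32 days, exemption £60000 → (£555000 − £60000) × 3.5% × 32/365 = £1518.9041
2 February – 31 December 2025: 333 days, exemption £356000 → (£555000 − £356000) × 3.5% × 333/365 = £6354.3699
Total = £7873.2740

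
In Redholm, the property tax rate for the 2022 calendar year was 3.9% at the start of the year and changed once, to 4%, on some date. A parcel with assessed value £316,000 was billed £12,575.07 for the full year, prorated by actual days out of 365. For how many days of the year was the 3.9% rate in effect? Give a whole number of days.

Let d = days at the first rate; then 365 − d days at the second rate.
£316,000 × [3.9%·d + 4%·(365−d)] / 365 = £12,575.07
Solving gives d = 75, so the new rate took effect on 17 March 2022.

75 days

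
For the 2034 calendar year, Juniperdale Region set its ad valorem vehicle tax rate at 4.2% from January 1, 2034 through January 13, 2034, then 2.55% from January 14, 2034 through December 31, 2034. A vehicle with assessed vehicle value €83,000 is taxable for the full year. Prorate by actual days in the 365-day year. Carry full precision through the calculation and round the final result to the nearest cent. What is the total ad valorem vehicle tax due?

January 1 – January 13, 2034: 13 days at 4.2% → €83,000 × 4.2% × 13/365 = €124.1589
January 14 – December 31, 2034: 352 days at 2.55% → €83,000 × 2.55% × 352/365 = €2,041.1178
Total = €2,165.2767

€2,165.28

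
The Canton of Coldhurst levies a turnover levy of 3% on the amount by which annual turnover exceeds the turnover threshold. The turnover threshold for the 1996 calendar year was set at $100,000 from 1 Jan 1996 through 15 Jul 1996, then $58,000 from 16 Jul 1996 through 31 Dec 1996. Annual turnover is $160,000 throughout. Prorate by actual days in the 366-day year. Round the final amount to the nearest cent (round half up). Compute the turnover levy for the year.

$2,381.80

1 Jan – 15 Jul 1996: 197 days, exemption $100,000 → ($160,000 − $100,000) × 3% × 197/366 = $968.8525
16 Jul – 31 Dec 1996: 169 days, exemption $58,000 → ($160,000 − $58,000) × 3% × 169/366 = $1,412.9508
Total = $2,381.8033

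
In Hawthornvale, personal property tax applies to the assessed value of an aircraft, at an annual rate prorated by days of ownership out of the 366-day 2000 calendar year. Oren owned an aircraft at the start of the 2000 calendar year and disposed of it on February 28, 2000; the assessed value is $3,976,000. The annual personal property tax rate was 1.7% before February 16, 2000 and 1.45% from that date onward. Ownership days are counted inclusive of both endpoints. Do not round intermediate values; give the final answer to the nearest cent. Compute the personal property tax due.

January 1 – February 15, 2000: 46 days at 1.7% → $3,976,000 × 1.7% × 46/366 = $8,495.1694
February 16 – February 28, 2000: 13 days at 1.45% → $3,976,000 × 1.45% × 13/366 = $2,047.7486
Total = $10,542.9180

$10,542.92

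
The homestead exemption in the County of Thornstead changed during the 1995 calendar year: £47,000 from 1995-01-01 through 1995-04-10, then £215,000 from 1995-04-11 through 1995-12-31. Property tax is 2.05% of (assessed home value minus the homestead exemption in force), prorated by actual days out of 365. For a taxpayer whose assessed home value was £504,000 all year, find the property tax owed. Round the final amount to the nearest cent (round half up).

£6,868.06

1995-01-01 to 1995-04-10: 100 days, exemption £47,000 → (£504,000 − £47,000) × 2.05% × 100/365 = £2,566.7123
1995-04-11 to 1995-12-31: 265 days, exemption £215,000 → (£504,000 − £215,000) × 2.05% × 265/365 = £4,301.3493
Total = £6,868.0616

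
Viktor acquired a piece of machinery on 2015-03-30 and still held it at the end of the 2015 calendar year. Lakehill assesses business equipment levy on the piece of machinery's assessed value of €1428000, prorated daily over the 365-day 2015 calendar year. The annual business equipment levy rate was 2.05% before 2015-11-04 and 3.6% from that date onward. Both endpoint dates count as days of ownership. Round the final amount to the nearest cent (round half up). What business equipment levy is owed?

€25733.34

2015-03-30 to 2015-11-03: 219 days at 2.05% → €1428000 × 2.05% × 219/365 = €17564.4000
2015-11-04 to 2015-12-31: 58 days at 3.6% → €1428000 × 3.6% × 58/365 = €8168.9425
Total = €25733.3425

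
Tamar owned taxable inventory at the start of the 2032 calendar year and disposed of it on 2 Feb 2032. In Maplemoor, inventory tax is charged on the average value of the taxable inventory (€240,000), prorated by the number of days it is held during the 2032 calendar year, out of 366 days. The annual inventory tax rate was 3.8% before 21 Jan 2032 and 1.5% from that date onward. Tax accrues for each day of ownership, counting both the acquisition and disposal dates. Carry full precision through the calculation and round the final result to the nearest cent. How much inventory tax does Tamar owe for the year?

€626.23

1 Jan – 20 Jan 2032: 20 days at 3.8% → €240,000 × 3.8% × 20/366 = €498.3607
21 Jan – 2 Feb 2032: 13 days at 1.5% → €240,000 × 1.5% × 13/366 = €127.8689
Total = €626.2295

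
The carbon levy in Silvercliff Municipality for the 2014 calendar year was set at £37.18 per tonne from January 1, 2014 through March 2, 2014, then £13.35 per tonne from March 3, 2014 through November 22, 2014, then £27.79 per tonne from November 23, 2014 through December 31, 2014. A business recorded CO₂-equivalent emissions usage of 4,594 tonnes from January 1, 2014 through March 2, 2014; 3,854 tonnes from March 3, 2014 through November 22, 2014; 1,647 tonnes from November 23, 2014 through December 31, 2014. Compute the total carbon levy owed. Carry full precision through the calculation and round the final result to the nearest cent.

£268025.95

January 1 – March 2, 2014: 4,594 tonnes at £37.18/tonne → £170804.92
March 3 – November 22, 2014: 3,854 tonnes at £13.35/tonne → £51450.90
November 23 – December 31, 2014: 1,647 tonnes at £27.79/tonne → £45770.13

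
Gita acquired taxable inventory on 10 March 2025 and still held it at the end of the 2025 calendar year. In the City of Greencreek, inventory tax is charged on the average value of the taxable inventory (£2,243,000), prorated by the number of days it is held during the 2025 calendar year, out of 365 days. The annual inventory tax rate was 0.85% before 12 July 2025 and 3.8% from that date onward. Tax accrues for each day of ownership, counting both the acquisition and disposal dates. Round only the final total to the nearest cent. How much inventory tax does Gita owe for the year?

10 March – 11 July 2025: 124 days at 0.85% → £2,243,000 × 0.85% × 124/365 = £6,477.0466
12 July – 31 December 2025: 173 days at 3.8% → £2,243,000 × 3.8% × 173/365 = £40,398.5808
Total = £46,875.6274

£46,875.63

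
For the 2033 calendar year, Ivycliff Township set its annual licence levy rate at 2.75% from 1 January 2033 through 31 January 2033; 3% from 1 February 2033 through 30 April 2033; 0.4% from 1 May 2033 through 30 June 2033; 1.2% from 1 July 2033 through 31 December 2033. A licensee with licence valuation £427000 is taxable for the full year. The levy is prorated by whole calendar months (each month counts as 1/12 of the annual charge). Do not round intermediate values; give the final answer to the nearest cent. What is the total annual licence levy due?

£7027.71

1 January – 31 January 2033: 1 month at 2.75% → £427000 × 2.75% × 1/12 = £978.5417
1 February – 30 April 2033: 3 months at 3% → £427000 × 3% × 3/12 = £3202.5000
1 May – 30 June 2033: 2 months at 0.4% → £427000 × 0.4% × 2/12 = £284.6667
1 July – 31 December 2033: 6 months at 1.2% → £427000 × 1.2% × 6/12 = £2562.0000
Total = £7027.7083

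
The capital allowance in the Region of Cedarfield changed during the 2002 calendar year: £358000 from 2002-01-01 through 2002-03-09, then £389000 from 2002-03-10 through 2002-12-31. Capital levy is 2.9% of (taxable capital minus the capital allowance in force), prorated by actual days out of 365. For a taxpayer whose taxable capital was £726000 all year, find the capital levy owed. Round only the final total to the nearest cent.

2002-01-01 to 2002-03-09: 68 days, exemption £358000 → (£726000 − £358000) × 2.9% × 68/365 = £1988.2082
2002-03-10 to 2002-12-31: 297 days, exemption £389000 → (£726000 − £389000) × 2.9% × 297/365 = £7952.2767
Total = £9940.4849

£9940.48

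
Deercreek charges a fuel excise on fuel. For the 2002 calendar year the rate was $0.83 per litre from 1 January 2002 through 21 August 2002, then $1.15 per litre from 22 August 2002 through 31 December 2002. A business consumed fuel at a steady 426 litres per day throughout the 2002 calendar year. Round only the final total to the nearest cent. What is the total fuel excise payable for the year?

$147050.94

1 January – 21 August 2002: 233 days × 426 litres/day = 99,258 litres at $0.83/litre → $82384.14
22 August – 31 December 2002: 132 days × 426 litres/day = 56,232 litres at $1.15/litre → $64666.80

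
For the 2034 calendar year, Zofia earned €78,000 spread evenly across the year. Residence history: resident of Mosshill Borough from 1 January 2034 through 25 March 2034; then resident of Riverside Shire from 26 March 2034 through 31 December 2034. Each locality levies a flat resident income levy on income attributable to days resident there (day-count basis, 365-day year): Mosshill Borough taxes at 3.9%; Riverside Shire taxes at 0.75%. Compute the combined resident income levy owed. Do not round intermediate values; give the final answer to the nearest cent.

Mosshill Borough, 1 January – 25 March 2034: 84 days → €78,000 × 3.9% × 84/365 = €700.0767
Riverside Shire, 26 March – 31 December 2034: 281 days → €78,000 × 0.75% × 281/365 = €450.3699
Total = €1,150.4466

€1,150.45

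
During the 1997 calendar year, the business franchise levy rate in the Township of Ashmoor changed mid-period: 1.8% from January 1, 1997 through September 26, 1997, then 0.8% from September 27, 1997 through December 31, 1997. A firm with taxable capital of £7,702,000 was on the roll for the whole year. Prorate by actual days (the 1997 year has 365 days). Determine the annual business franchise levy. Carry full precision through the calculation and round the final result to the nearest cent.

£118,378.68

January 1 – September 26, 1997: 269 days at 1.8% → £7,702,000 × 1.8% × 269/365 = £102,172.8329
September 27 – December 31, 1997: 96 days at 0.8% → £7,702,000 × 0.8% × 96/365 = £16,205.8521
Total = £118,378.6849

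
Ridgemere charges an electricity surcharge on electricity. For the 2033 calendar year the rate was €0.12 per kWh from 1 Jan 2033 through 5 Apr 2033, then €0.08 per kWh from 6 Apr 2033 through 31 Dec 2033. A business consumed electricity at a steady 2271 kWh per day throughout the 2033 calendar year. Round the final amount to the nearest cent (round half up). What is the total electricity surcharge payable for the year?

1 Jan – 5 Apr 2033: 95 days × 2271 kWh/day = 215,745 kWh at €0.12/kWh → €25,889.40
6 Apr – 31 Dec 2033: 270 days × 2271 kWh/day = 613,170 kWh at €0.08/kWh → €49,053.60

€74,943.00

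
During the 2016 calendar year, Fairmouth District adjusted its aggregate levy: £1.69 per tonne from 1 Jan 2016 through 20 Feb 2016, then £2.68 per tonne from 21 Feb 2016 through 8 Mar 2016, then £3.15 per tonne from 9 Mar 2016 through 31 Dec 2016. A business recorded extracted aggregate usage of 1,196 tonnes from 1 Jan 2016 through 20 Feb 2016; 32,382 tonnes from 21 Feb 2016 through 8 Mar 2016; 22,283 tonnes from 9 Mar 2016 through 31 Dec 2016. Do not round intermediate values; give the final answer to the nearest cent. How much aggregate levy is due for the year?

£158,996.45

1 Jan – 20 Feb 2016: 1,196 tonnes at £1.69/tonne → £2,021.24
21 Feb – 8 Mar 2016: 32,382 tonnes at £2.68/tonne → £86,783.76
9 Mar – 31 Dec 2016: 22,283 tonnes at £3.15/tonne → £70,191.45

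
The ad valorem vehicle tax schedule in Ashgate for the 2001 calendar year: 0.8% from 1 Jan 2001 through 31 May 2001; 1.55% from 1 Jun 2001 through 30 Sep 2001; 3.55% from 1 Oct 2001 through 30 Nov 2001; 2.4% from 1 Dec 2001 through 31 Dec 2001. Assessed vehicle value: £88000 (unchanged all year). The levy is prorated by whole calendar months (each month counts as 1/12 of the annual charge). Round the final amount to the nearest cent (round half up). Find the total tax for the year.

£1444.67

1 Jan – 31 May 2001: 5 months at 0.8% → £88000 × 0.8% × 5/12 = £293.3333
1 Jun – 30 Sep 2001: 4 months at 1.55% → £88000 × 1.55% × 4/12 = £454.6667
1 Oct – 30 Nov 2001: 2 months at 3.55% → £88000 × 3.55% × 2/12 = £520.6667
1 Dec – 31 Dec 2001: 1 month at 2.4% → £88000 × 2.4% × 1/12 = £176.0000
Total = £1444.6667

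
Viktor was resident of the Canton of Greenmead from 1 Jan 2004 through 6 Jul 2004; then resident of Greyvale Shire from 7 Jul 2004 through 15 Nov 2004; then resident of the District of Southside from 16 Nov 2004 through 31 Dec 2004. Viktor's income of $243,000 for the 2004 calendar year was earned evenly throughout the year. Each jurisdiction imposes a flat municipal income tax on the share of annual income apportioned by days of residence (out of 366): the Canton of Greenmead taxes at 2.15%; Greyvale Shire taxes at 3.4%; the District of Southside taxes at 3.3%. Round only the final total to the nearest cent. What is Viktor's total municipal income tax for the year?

The Canton of Greenmead, 1 Jan – 6 Jul 2004: 188 days → $243,000 × 2.15% × 188/366 = $2,683.6230
Greyvale Shire, 7 Jul – 15 Nov 2004: 132 days → $243,000 × 3.4% × 132/366 = $2,979.7377
The District of Southside, 16 Nov – 31 Dec 2004: 46 days → $243,000 × 3.3% × 46/366 = $1,007.8525
Total = $6,671.2131

$6,671.21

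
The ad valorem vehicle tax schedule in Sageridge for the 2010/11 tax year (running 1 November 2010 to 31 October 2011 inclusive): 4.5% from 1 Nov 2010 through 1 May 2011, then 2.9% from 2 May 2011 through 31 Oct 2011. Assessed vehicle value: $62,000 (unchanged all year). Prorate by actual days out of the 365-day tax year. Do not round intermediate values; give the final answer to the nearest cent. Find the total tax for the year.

1 Nov 2010 – 1 May 2011: 182 days at 4.5% → $62,000 × 4.5% × 182/365 = $1,391.1781
2 May – 31 Oct 2011: 183 days at 2.9% → $62,000 × 2.9% × 183/365 = $901.4630
Total = $2,292.6411

$2,292.64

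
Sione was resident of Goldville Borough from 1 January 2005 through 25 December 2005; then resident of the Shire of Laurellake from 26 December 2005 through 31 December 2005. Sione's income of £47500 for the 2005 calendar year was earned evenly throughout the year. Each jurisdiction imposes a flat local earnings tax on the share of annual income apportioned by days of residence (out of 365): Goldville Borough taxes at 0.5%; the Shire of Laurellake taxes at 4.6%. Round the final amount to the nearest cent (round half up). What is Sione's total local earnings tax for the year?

Goldville Borough, 1 January – 25 December 2005: 359 days → £47500 × 0.5% × 359/365 = £233.5959
The Shire of Laurellake, 26 December – 31 December 2005: 6 days → £47500 × 4.6% × 6/365 = £35.9178
Total = £269.5137

£269.51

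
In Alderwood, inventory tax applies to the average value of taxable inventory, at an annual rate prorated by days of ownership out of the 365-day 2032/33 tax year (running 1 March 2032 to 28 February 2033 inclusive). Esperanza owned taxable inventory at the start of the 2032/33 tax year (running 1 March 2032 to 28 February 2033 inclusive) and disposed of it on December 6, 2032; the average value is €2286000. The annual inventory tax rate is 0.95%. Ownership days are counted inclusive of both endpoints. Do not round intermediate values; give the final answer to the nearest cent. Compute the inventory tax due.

Days held (March 1 – December 6, 2032): 281 out of 365
Tax = €2286000 × 0.95% × 281/365 = €16719.1151

€16719.12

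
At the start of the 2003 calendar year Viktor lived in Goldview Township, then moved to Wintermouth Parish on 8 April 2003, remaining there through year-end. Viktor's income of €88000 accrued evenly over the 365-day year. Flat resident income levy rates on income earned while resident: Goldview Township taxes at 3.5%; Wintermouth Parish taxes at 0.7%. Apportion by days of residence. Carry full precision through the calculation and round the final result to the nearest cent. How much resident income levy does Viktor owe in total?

€1270.82

Goldview Township, 1 January – 7 April 2003: 97 days → €88000 × 3.5% × 97/365 = €818.5205
Wintermouth Parish, 8 April – 31 December 2003: 268 days → €88000 × 0.7% × 268/365 = €452.2959
Total = €1270.8164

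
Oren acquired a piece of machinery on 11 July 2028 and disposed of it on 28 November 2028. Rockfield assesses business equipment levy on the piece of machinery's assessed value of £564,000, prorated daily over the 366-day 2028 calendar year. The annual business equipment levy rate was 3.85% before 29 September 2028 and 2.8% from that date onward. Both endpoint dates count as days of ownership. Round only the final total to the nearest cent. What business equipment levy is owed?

£7,378.23

11 July – 28 September 2028: 80 days at 3.85% → £564,000 × 3.85% × 80/366 = £4,746.2295
29 September – 28 November 2028: 61 days at 2.8% → £564,000 × 2.8% × 61/366 = £2,632.0000
Total = £7,378.2295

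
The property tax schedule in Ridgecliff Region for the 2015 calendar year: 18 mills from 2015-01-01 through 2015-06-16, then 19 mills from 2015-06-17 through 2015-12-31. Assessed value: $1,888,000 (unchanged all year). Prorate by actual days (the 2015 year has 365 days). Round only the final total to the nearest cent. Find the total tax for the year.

$35,008.18

2015-01-01 to 2015-06-16: 167 days at 18 mills → $1,888,000 × 1.8% × 167/365 = $15,548.8438
2015-06-17 to 2015-12-31: 198 days at 19 mills → $1,888,000 × 1.9% × 198/365 = $19,459.3315
Total = $35,008.1753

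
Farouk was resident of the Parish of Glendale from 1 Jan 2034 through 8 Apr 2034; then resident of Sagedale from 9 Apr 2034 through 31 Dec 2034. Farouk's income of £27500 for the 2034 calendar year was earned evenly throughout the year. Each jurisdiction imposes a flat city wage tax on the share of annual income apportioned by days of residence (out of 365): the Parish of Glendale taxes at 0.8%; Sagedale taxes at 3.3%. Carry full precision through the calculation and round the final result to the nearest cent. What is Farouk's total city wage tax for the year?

The Parish of Glendale, 1 Jan – 8 Apr 2034: 98 days → £27500 × 0.8% × 98/365 = £59.0685
Sagedale, 9 Apr – 31 Dec 2034: 267 days → £27500 × 3.3% × 267/365 = £663.8425
Total = £722.9110

£722.91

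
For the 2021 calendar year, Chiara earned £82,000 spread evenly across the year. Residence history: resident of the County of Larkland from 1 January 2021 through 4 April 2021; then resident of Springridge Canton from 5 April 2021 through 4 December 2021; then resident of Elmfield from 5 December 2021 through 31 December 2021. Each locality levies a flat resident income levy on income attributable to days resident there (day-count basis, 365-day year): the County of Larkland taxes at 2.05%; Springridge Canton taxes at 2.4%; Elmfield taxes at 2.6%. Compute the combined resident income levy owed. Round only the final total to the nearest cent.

The County of Larkland, 1 January – 4 April 2021: 94 days → £82,000 × 2.05% × 94/365 = £432.9151
Springridge Canton, 5 April – 4 December 2021: 244 days → £82,000 × 2.4% × 244/365 = £1,315.5945
Elmfield, 5 December – 31 December 2021: 27 days → £82,000 × 2.6% × 27/365 = £157.7096
Total = £1,906.2192

£1,906.22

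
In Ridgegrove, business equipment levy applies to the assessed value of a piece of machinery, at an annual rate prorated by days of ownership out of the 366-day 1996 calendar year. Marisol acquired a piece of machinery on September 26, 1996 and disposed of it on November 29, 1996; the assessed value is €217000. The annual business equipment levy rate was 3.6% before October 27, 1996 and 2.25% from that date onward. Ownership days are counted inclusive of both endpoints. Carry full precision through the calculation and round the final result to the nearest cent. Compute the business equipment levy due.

September 26 – October 26, 1996: 31 days at 3.6% → €217000 × 3.6% × 31/366 = €661.6721
October 27 – November 29, 1996: 34 days at 2.25% → €217000 × 2.25% × 34/366 = €453.5656
Total = €1115.2377

€1115.24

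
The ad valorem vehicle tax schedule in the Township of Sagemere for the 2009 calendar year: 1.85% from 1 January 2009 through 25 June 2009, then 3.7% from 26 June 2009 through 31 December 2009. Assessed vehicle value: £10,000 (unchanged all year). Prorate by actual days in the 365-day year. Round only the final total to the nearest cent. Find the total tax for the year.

£280.79

1 January – 25 June 2009: 176 days at 1.85% → £10,000 × 1.85% × 176/365 = £89.2055
26 June – 31 December 2009: 189 days at 3.7% → £10,000 × 3.7% × 189/365 = £191.5890
Total = £280.7945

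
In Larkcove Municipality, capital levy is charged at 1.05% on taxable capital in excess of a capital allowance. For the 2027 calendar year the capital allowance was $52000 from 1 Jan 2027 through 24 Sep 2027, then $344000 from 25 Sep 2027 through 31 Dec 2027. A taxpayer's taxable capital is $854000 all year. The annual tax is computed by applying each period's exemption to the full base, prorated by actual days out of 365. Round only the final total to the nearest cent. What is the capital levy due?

$7597.80

1 Jan – 24 Sep 2027: 267 days, exemption $52000 → ($854000 − $52000) × 1.05% × 267/365 = $6160.0192
25 Sep – 31 Dec 2027: 98 days, exemption $344000 → ($854000 − $344000) × 1.05% × 98/365 = $1437.7808
Total = $7597.8000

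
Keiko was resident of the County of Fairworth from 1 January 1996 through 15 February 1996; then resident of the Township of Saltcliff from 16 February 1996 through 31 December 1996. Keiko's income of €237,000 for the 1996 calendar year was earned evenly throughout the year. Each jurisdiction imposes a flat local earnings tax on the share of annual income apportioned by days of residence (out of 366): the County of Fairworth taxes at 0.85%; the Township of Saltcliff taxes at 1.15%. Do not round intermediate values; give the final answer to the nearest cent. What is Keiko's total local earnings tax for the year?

The County of Fairworth, 1 January – 15 February 1996: 46 days → €237,000 × 0.85% × 46/366 = €253.1885
The Township of Saltcliff, 16 February – 31 December 1996: 320 days → €237,000 × 1.15% × 320/366 = €2,382.9508
Total = €2,636.1393

€2,636.14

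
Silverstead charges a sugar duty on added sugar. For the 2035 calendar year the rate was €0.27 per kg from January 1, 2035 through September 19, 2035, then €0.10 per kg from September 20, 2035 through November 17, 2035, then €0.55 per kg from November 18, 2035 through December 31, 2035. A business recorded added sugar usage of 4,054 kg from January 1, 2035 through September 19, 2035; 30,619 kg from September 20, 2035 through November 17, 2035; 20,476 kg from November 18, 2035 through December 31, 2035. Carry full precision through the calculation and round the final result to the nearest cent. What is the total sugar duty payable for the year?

January 1 – September 19, 2035: 4,054 kg at €0.27/kg → €1,094.58
September 20 – November 17, 2035: 30,619 kg at €0.10/kg → €3,061.90
November 18 – December 31, 2035: 20,476 kg at €0.55/kg → €11,261.80

€15,418.28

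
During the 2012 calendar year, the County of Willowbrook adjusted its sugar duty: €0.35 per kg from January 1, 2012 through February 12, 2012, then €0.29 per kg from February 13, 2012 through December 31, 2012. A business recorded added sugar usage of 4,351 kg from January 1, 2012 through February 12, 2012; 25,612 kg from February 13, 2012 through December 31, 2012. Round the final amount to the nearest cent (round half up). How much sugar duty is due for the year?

€8,950.33

January 1 – February 12, 2012: 4,351 kg at €0.35/kg → €1,522.85
February 13 – December 31, 2012: 25,612 kg at €0.29/kg → €7,427.48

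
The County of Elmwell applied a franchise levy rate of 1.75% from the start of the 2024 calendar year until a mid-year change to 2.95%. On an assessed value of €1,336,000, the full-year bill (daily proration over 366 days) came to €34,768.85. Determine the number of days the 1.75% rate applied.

106 days

Let d = days at the first rate; then 366 − d days at the second rate.
€1,336,000 × [1.75%·d + 2.95%·(366−d)] / 366 = €34,768.85
Solving gives d = 106, so the new rate took effect on 16 Apr 2024.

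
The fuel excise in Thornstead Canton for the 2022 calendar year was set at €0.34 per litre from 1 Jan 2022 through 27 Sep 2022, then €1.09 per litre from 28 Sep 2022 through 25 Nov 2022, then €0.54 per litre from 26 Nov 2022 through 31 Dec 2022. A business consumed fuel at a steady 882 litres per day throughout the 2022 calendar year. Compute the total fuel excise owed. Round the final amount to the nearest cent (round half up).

1 Jan – 27 Sep 2022: 270 days × 882 litres/day = 238,140 litres at €0.34/litre → €80,967.60
28 Sep – 25 Nov 2022: 59 days × 882 litres/day = 52,038 litres at €1.09/litre → €56,721.42
26 Nov – 31 Dec 2022: 36 days × 882 litres/day = 31,752 litres at €0.54/litre → €17,146.08

€154,835.10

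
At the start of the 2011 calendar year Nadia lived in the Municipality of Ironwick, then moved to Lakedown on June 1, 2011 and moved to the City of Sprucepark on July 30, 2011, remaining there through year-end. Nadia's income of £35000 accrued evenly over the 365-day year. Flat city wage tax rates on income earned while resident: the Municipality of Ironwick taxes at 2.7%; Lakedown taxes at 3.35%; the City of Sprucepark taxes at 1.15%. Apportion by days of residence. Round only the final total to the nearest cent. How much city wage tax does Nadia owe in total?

The Municipality of Ironwick, January 1 – May 31, 2011: 151 days → £35000 × 2.7% × 151/365 = £390.9452
Lakedown, June 1 – July 29, 2011: 59 days → £35000 × 3.35% × 59/365 = £189.5274
The City of Sprucepark, July 30 – December 31, 2011: 155 days → £35000 × 1.15% × 155/365 = £170.9247
Total = £751.3973

£751.40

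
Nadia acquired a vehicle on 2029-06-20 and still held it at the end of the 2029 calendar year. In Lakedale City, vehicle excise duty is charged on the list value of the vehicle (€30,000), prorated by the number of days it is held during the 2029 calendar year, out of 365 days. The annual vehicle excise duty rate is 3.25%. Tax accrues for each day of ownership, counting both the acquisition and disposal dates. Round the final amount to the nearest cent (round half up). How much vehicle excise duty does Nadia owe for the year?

Days held (2029-06-20 to 2029-12-31): 195 out of 365
Tax = €30,000 × 3.25% × 195/365 = €520.8904

€520.89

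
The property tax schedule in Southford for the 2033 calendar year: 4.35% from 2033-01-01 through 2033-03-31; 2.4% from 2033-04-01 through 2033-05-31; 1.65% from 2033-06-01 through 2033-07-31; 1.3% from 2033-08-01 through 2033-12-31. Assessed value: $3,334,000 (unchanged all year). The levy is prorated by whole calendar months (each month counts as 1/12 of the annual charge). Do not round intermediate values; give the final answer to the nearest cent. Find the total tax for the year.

2033-01-01 to 2033-03-31: 3 months at 4.35% → $3,334,000 × 4.35% × 3/12 = $36,257.2500
2033-04-01 to 2033-05-31: 2 months at 2.4% → $3,334,000 × 2.4% × 2/12 = $13,336.0000
2033-06-01 to 2033-07-31: 2 months at 1.65% → $3,334,000 × 1.65% × 2/12 = $9,168.5000
2033-08-01 to 2033-12-31: 5 months at 1.3% → $3,334,000 × 1.3% × 5/12 = $18,059.1667
Total = $76,820.9167

$76,820.92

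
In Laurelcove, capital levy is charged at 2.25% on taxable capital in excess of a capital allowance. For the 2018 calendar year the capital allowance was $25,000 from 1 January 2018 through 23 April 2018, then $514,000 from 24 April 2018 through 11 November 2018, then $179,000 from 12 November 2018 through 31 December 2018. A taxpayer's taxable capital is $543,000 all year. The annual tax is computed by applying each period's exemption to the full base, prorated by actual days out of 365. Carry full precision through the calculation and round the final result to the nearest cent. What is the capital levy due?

1 January – 23 April 2018: 113 days, exemption $25,000 → ($543,000 − $25,000) × 2.25% × 113/365 = $3,608.2603
24 April – 11 November 2018: 202 days, exemption $514,000 → ($543,000 − $514,000) × 2.25% × 202/365 = $361.1096
12 November – 31 December 2018: 50 days, exemption $179,000 → ($543,000 − $179,000) × 2.25% × 50/365 = $1,121.9178
Total = $5,091.2877

$5,091.29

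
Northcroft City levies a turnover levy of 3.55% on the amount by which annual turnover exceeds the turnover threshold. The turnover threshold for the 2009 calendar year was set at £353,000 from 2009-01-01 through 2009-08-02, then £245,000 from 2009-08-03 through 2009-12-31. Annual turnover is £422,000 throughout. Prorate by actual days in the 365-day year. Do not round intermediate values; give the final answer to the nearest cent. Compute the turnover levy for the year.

£4,035.62

2009-01-01 to 2009-08-02: 214 days, exemption £353,000 → (£422,000 − £353,000) × 3.55% × 214/365 = £1,436.1452
2009-08-03 to 2009-12-31: 151 days, exemption £245,000 → (£422,000 − £245,000) × 3.55% × 151/365 = £2,599.4753
Total = £4,035.6205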